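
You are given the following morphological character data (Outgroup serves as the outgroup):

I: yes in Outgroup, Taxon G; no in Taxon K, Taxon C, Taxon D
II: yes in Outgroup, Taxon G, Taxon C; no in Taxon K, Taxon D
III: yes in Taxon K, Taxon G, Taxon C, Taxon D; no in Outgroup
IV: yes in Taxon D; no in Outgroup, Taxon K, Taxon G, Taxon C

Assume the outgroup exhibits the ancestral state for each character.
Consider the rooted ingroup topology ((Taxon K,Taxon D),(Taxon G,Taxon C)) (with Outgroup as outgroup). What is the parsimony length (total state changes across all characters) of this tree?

Map each character onto ((Taxon K,Taxon D),(Taxon G,Taxon C)) (rooted by Outgroup) and count the minimum state changes it requires (Fitch parsimony):
I: 2; II: 1; III: 1; IV: 1.
Total tree length = 5.

5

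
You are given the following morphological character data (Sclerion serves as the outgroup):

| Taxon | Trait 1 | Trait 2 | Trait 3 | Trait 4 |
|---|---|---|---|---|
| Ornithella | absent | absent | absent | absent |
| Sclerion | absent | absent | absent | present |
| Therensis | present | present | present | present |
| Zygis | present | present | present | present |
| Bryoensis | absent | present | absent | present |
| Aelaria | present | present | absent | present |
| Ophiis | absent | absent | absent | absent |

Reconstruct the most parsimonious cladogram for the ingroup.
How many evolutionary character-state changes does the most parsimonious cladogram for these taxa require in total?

Character polarity is set by the outgroup: the derived state is whichever differs from the outgroup's state, so for Trait 4 the derived state is 'absent', and for the remaining characters it is 'present'.
Trait 1 (derived state 'present') is shared by Aelaria, Therensis, and Zygis — a synapomorphy uniting that clade.
Trait 2 (derived state 'present') is shared by Aelaria, Bryoensis, Therensis, and Zygis — a synapomorphy uniting that clade.
Only Therensis and Zygis show the derived state 'present' for Trait 3, supporting them as a clade.
Trait 4: derived state 'absent' in Ophiis and Ornithella only — synapomorphy for {Ophiis, Ornithella}.
Most parsimonious ingroup topology: ((Ophiis,Ornithella),(((Therensis,Zygis),Aelaria),Bryoensis)).
Changes per character on this tree: Trait 1: 1; Trait 2: 1; Trait 3: 1; Trait 4: 1.
Total = 4.

4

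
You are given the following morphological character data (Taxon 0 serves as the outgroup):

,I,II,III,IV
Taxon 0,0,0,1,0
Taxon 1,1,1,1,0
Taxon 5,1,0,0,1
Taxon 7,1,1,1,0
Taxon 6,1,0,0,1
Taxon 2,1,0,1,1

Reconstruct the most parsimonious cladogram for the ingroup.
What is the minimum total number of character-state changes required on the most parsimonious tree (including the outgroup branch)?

4

Character polarity is set by the outgroup: the derived state is whichever differs from the outgroup's state, so for III the derived state is '0', and for the remaining characters it is '1'.
I (derived state '1') is shared by all ingroup taxa — unites the whole ingroup.
Only Taxon 1 and Taxon 7 show the derived state '1' for II, supporting them as a clade.
III: derived state '0' in Taxon 5 and Taxon 6 only — synapomorphy for {Taxon 5, Taxon 6}.
IV (derived state '1') is shared by Taxon 2, Taxon 5, and Taxon 6 — a synapomorphy uniting that clade.
Most parsimonious ingroup topology: ((Taxon 1,Taxon 7),((Taxon 5,Taxon 6),Taxon 2)).
Changes per character on this tree: I: 1; II: 1; III: 1; IV: 1.
Total = 4.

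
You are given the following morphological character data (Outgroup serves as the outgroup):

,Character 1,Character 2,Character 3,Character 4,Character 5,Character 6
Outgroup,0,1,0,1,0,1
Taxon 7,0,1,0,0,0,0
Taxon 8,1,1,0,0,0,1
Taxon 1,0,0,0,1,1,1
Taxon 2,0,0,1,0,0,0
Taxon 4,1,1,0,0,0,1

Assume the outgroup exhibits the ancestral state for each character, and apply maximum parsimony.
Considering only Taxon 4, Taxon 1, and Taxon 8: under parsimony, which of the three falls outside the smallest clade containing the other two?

Character polarity is set by the outgroup: the derived state is whichever differs from the outgroup's state, so for Character 2, Character 4, Character 6 the derived state is '0', and for the remaining characters it is '1'.
Only Taxon 4 and Taxon 8 show the derived state '1' for Character 1, supporting them as a clade.
Character 2 (state '0') occurs in Taxon 1 and Taxon 2 but conflicts with the nesting implied by the other characters — most parsimoniously interpreted as homoplasy.
Character 3 (derived state '1') is unique to Taxon 2 (autapomorphy; uninformative for grouping).
Only Taxon 2, Taxon 4, Taxon 7, and Taxon 8 show the derived state '0' for Character 4, supporting them as a clade.
Character 5: derived state '1' in Taxon 1 only — an autapomorphy, so it tells us nothing about relationships among taxa.
Only Taxon 2 and Taxon 7 show the derived state '0' for Character 6, supporting them as a clade.
Most parsimonious ingroup topology: (((Taxon 7,Taxon 2),(Taxon 8,Taxon 4)),Taxon 1).
Taxon 4 and Taxon 8 share a more recent common ancestor with each other than either does with Taxon 1, so Taxon 1 is the least closely related of the three.

Taxon 1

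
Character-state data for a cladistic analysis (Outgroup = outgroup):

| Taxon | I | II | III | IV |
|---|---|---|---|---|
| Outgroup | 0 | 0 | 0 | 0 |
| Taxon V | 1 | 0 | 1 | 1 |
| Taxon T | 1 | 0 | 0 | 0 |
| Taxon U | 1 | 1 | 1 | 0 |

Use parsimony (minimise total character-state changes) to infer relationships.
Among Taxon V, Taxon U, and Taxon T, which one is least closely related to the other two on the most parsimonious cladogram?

The outgroup has state '0' for every character, so '1' is the derived state throughout.
I (derived state '1') is shared by all ingroup taxa — unites the whole ingroup.
II: derived state '1' in Taxon U only — an autapomorphy, so it tells us nothing about relationships among taxa.
Only Taxon U and Taxon V show the derived state '1' for III, supporting them as a clade.
IV (derived state '1') is unique to Taxon V (autapomorphy; uninformative for grouping).
Most parsimonious ingroup topology: (Taxon T,(Taxon U,Taxon V)).
Taxon U and Taxon V share a more recent common ancestor with each other than either does with Taxon T, so Taxon T is the least closely related of the three.

Taxon T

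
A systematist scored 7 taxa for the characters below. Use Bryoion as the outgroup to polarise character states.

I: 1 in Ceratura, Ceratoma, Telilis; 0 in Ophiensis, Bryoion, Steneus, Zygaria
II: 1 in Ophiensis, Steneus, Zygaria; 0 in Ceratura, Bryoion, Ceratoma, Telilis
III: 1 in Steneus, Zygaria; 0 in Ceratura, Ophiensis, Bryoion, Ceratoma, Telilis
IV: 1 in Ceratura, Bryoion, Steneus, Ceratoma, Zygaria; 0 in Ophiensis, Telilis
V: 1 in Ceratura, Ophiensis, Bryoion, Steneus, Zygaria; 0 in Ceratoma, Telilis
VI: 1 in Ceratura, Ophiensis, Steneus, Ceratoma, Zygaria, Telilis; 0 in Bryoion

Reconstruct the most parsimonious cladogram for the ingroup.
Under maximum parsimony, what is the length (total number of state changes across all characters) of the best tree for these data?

Character polarity is set by the outgroup: the derived state is whichever differs from the outgroup's state, so for IV, V the derived state is '0', and for the remaining characters it is '1'.
I: derived state '1' in Ceratoma, Ceratura, and Telilis only — synapomorphy for {Ceratoma, Ceratura, Telilis}.
II: derived state '1' in Ophiensis, Steneus, and Zygaria only — synapomorphy for {Ophiensis, Steneus, Zygaria}.
Only Steneus and Zygaria show the derived state '1' for III, supporting them as a clade.
IV (state '0') occurs in Ophiensis and Telilis but conflicts with the nesting implied by the other characters — most parsimoniously interpreted as homoplasy.
V (derived state '0') is shared by Ceratoma and Telilis — a synapomorphy uniting that clade.
All ingroup taxa share the derived state '1' for VI; it defines the ingroup but does not resolve relationships within it.
Most parsimonious ingroup topology: (((Ceratoma,Telilis),Ceratura),(Ophiensis,(Zygaria,Steneus))).
Changes per character on this tree: I: 1; II: 1; III: 1; IV: 2; V: 1; VI: 1.
Total = 7.

7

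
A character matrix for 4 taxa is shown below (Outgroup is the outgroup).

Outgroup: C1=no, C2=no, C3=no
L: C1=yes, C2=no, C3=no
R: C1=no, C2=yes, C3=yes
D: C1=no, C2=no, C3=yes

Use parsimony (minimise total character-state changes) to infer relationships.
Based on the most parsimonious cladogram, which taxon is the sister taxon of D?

The outgroup has state 'no' for every character, so 'yes' is the derived state throughout.
C1 (derived state 'yes') is unique to L (autapomorphy; uninformative for grouping).
C2: derived state 'yes' in R only — an autapomorphy, so it tells us nothing about relationships among taxa.
C3 (derived state 'yes') is shared by D and R — a synapomorphy uniting that clade.
Most parsimonious ingroup topology: ((R,D),L).
D and R form a cherry on this tree, so they are sister taxa.

R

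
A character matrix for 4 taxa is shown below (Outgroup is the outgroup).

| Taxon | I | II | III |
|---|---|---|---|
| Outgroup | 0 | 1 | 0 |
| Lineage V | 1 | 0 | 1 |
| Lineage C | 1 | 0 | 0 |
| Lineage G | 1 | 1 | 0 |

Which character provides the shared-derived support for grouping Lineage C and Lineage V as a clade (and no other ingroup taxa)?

II

Character polarity is set by the outgroup: the derived state is whichever differs from the outgroup's state, so for II the derived state is '0', and for the remaining characters it is '1'.
I (derived state '1') is shared by all ingroup taxa — unites the whole ingroup.
Only Lineage C and Lineage V show the derived state '0' for II, supporting them as a clade.
III: derived state '1' in Lineage V only — an autapomorphy, so it tells us nothing about relationships among taxa.
Most parsimonious ingroup topology: ((Lineage V,Lineage C),Lineage G).
The clade {Lineage C, Lineage V} is supported by II: its derived state '0' occurs in exactly those taxa and in no other taxon (including the outgroup).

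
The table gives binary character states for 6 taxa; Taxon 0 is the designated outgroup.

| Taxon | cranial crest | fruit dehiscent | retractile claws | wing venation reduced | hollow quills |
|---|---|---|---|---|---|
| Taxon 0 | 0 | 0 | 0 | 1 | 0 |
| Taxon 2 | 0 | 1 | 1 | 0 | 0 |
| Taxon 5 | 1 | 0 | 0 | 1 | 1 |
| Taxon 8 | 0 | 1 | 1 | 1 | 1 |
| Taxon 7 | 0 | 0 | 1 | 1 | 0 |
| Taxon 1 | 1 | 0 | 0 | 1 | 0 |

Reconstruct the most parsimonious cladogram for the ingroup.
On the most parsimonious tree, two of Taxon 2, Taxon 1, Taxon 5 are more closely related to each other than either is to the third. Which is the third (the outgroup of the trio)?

Character polarity is set by the outgroup: the derived state is whichever differs from the outgroup's state, so for wing venation reduced the derived state is '0', and for the remaining characters it is '1'.
Only Taxon 1 and Taxon 5 show the derived state '1' for cranial crest, supporting them as a clade.
fruit dehiscent (derived state '1') is shared by Taxon 2 and Taxon 8 — a synapomorphy uniting that clade.
retractile claws: derived state '1' in Taxon 2, Taxon 7, and Taxon 8 only — synapomorphy for {Taxon 2, Taxon 7, Taxon 8}.
wing venation reduced (derived state '0') is unique to Taxon 2 (autapomorphy; uninformative for grouping).
hollow quills groups Taxon 5 and Taxon 8, which is incompatible with the clades supported by the remaining characters; treating it as convergent (homoplasy) costs fewer steps than any alternative tree.
Most parsimonious ingroup topology: (((Taxon 2,Taxon 8),Taxon 7),(Taxon 5,Taxon 1)).
Taxon 1 and Taxon 5 share a more recent common ancestor with each other than either does with Taxon 2, so Taxon 2 is the least closely related of the three.

Taxon 2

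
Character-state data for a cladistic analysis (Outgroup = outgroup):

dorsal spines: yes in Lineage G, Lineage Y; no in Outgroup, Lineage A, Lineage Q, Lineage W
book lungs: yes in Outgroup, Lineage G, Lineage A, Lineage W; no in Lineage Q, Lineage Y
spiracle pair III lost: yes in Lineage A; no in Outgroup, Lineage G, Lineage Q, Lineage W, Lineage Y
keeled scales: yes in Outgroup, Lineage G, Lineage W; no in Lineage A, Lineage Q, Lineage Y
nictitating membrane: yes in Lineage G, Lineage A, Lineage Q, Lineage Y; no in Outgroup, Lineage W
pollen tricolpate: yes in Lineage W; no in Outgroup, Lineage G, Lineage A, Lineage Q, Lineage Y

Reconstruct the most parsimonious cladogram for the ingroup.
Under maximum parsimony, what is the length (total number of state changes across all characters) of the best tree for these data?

Character polarity is set by the outgroup: the derived state is whichever differs from the outgroup's state, so for book lungs, keeled scales the derived state is 'no', and for the remaining characters it is 'yes'.
dorsal spines (state 'yes') occurs in Lineage G and Lineage Y but conflicts with the nesting implied by the other characters — most parsimoniously interpreted as homoplasy.
Only Lineage Q and Lineage Y show the derived state 'no' for book lungs, supporting them as a clade.
spiracle pair III lost (derived state 'yes') is unique to Lineage A (autapomorphy; uninformative for grouping).
keeled scales: derived state 'no' in Lineage A, Lineage Q, and Lineage Y only — synapomorphy for {Lineage A, Lineage Q, Lineage Y}.
Only Lineage A, Lineage G, Lineage Q, and Lineage Y show the derived state 'yes' for nictitating membrane, supporting them as a clade.
pollen tricolpate (derived state 'yes') is unique to Lineage W (autapomorphy; uninformative for grouping).
Most parsimonious ingroup topology: ((Lineage G,(Lineage A,(Lineage Q,Lineage Y))),Lineage W).
Changes per character on this tree: dorsal spines: 2; book lungs: 1; spiracle pair III lost: 1; keeled scales: 1; nictitating membrane: 1; pollen tricolpate: 1.
Total = 7.

7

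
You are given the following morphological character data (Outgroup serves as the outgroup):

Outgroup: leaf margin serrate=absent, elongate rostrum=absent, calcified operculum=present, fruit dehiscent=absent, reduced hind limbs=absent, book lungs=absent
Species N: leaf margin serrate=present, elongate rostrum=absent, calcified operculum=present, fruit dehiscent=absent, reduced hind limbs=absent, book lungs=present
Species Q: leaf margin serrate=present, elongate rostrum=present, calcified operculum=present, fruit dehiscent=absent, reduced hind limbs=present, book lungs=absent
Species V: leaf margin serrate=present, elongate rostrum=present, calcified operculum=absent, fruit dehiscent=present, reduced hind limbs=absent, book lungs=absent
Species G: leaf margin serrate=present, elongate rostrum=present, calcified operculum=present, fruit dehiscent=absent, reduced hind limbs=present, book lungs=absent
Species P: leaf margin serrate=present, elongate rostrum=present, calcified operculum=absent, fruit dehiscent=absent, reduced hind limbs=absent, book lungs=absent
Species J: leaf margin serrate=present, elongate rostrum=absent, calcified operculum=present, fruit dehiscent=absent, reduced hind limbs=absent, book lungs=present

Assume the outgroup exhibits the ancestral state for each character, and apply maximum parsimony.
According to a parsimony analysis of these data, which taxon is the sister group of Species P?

Character polarity is set by the outgroup: the derived state is whichever differs from the outgroup's state, so for calcified operculum the derived state is 'absent', and for the remaining characters it is 'present'.
All ingroup taxa share the derived state 'present' for leaf margin serrate; it defines the ingroup but does not resolve relationships within it.
elongate rostrum: derived state 'present' in Species G, Species P, Species Q, and Species V only — synapomorphy for {Species G, Species P, Species Q, Species V}.
calcified operculum: derived state 'absent' in Species P and Species V only — synapomorphy for {Species P, Species V}.
fruit dehiscent (derived state 'present') is unique to Species V (autapomorphy; uninformative for grouping).
reduced hind limbs: derived state 'present' in Species G and Species Q only — synapomorphy for {Species G, Species Q}.
book lungs (derived state 'present') is shared by Species J and Species N — a synapomorphy uniting that clade.
Most parsimonious ingroup topology: ((Species N,Species J),((Species Q,Species G),(Species V,Species P))).
Species P and Species V form a cherry on this tree, so they are sister taxa.

Species V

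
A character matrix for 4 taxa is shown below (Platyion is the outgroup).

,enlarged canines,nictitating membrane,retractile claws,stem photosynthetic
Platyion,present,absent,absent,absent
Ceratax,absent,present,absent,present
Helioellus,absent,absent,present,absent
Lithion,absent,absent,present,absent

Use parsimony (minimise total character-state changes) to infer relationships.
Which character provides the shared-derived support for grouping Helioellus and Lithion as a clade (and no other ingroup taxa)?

retractile claws

Character polarity is set by the outgroup: the derived state is whichever differs from the outgroup's state, so for enlarged canines the derived state is 'absent', and for the remaining characters it is 'present'.
enlarged canines (derived state 'absent') is shared by all ingroup taxa — unites the whole ingroup.
nictitating membrane (derived state 'present') is unique to Ceratax (autapomorphy; uninformative for grouping).
Only Helioellus and Lithion show the derived state 'present' for retractile claws, supporting them as a clade.
stem photosynthetic: derived state 'present' in Ceratax only — an autapomorphy, so it tells us nothing about relationships among taxa.
Most parsimonious ingroup topology: (Ceratax,(Helioellus,Lithion)).
The clade {Helioellus, Lithion} is supported by retractile claws: its derived state 'present' occurs in exactly those taxa and in no other taxon (including the outgroup).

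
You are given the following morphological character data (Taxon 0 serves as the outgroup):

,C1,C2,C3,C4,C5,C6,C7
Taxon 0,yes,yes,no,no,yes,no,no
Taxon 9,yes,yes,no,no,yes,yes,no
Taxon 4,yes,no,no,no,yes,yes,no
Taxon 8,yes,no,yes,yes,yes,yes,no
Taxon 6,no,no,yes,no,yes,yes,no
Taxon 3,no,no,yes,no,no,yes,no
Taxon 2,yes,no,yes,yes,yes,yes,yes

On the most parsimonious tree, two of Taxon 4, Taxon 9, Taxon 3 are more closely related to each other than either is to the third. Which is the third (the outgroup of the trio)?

Taxon 9

Character polarity is set by the outgroup: the derived state is whichever differs from the outgroup's state, so for C1, C2, C5 the derived state is 'no', and for the remaining characters it is 'yes'.
C1 (derived state 'no') is shared by Taxon 3 and Taxon 6 — a synapomorphy uniting that clade.
C2 (derived state 'no') is shared by Taxon 2, Taxon 3, Taxon 4, Taxon 6, and Taxon 8 — a synapomorphy uniting that clade.
C3: derived state 'yes' in Taxon 2, Taxon 3, Taxon 6, and Taxon 8 only — synapomorphy for {Taxon 2, Taxon 3, Taxon 6, Taxon 8}.
C4 (derived state 'yes') is shared by Taxon 2 and Taxon 8 — a synapomorphy uniting that clade.
C5 (derived state 'no') is unique to Taxon 3 (autapomorphy; uninformative for grouping).
All ingroup taxa share the derived state 'yes' for C6; it defines the ingroup but does not resolve relationships within it.
C7 (derived state 'yes') is unique to Taxon 2 (autapomorphy; uninformative for grouping).
Most parsimonious ingroup topology: (Taxon 9,(Taxon 4,((Taxon 8,Taxon 2),(Taxon 6,Taxon 3)))).
Taxon 3 and Taxon 4 share a more recent common ancestor with each other than either does with Taxon 9, so Taxon 9 is the least closely related of the three.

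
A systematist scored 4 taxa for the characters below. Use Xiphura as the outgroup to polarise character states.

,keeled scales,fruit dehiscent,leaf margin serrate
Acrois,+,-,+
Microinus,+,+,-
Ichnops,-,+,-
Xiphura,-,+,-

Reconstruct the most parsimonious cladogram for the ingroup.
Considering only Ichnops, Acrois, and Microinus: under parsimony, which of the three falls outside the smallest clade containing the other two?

Ichnops

Character polarity is set by the outgroup: the derived state is whichever differs from the outgroup's state, so for fruit dehiscent the derived state is '-', and for the remaining characters it is '+'.
keeled scales (derived state '+') is shared by Acrois and Microinus — a synapomorphy uniting that clade.
fruit dehiscent: derived state '-' in Acrois only — an autapomorphy, so it tells us nothing about relationships among taxa.
leaf margin serrate (derived state '+') is unique to Acrois (autapomorphy; uninformative for grouping).
Most parsimonious ingroup topology: ((Acrois,Microinus),Ichnops).
Acrois and Microinus share a more recent common ancestor with each other than either does with Ichnops, so Ichnops is the least closely related of the three.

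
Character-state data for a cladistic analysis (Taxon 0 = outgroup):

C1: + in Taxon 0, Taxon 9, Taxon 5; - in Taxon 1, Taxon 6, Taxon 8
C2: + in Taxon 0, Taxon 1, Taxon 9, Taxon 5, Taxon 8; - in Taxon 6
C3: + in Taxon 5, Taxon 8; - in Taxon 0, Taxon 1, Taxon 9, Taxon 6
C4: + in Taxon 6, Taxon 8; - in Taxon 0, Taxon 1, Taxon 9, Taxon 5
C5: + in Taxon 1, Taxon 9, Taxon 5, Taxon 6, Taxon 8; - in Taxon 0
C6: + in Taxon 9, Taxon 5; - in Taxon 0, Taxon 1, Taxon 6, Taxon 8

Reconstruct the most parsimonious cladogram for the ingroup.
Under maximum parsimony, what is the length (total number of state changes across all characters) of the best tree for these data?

7

Character polarity is set by the outgroup: the derived state is whichever differs from the outgroup's state, so for C1, C2 the derived state is '-', and for the remaining characters it is '+'.
C1: derived state '-' in Taxon 1, Taxon 6, and Taxon 8 only — synapomorphy for {Taxon 1, Taxon 6, Taxon 8}.
C2 (derived state '-') is unique to Taxon 6 (autapomorphy; uninformative for grouping).
C3 (state '+') occurs in Taxon 5 and Taxon 8 but conflicts with the nesting implied by the other characters — most parsimoniously interpreted as homoplasy.
C4 (derived state '+') is shared by Taxon 6 and Taxon 8 — a synapomorphy uniting that clade.
C5 (derived state '+') is shared by all ingroup taxa — unites the whole ingroup.
C6: derived state '+' in Taxon 5 and Taxon 9 only — synapomorphy for {Taxon 5, Taxon 9}.
Most parsimonious ingroup topology: ((Taxon 1,(Taxon 6,Taxon 8)),(Taxon 9,Taxon 5)).
Changes per character on this tree: C1: 1; C2: 1; C3: 2; C4: 1; C5: 1; C6: 1.
Total = 7.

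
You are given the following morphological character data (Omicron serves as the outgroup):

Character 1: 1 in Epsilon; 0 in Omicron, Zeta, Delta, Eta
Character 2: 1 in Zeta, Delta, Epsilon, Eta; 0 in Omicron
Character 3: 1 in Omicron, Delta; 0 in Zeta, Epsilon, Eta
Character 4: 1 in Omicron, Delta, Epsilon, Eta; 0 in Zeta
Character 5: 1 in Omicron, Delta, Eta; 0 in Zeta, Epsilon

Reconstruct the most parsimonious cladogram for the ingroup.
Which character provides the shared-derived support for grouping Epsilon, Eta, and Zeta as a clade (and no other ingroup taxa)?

Character 3

Character polarity is set by the outgroup: the derived state is whichever differs from the outgroup's state, so for Character 3, Character 4, Character 5 the derived state is '0', and for the remaining characters it is '1'.
Character 1 (derived state '1') is unique to Epsilon (autapomorphy; uninformative for grouping).
All ingroup taxa share the derived state '1' for Character 2; it defines the ingroup but does not resolve relationships within it.
Only Epsilon, Eta, and Zeta show the derived state '0' for Character 3, supporting them as a clade.
Character 4 (derived state '0') is unique to Zeta (autapomorphy; uninformative for grouping).
Character 5 (derived state '0') is shared by Epsilon and Zeta — a synapomorphy uniting that clade.
Most parsimonious ingroup topology: (((Zeta,Epsilon),Eta),Delta).
The clade {Epsilon, Eta, Zeta} is supported by Character 3: its derived state '0' occurs in exactly those taxa and in no other taxon (including the outgroup).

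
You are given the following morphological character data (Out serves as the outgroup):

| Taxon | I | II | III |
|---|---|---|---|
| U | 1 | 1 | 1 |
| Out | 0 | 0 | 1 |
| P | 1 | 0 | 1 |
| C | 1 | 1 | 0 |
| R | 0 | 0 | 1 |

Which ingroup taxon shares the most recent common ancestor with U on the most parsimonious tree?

Character polarity is set by the outgroup: the derived state is whichever differs from the outgroup's state, so for III the derived state is '0', and for the remaining characters it is '1'.
Only C, P, and U show the derived state '1' for I, supporting them as a clade.
II: derived state '1' in C and U only — synapomorphy for {C, U}.
III (derived state '0') is unique to C (autapomorphy; uninformative for grouping).
Most parsimonious ingroup topology: ((P,(U,C)),R).
U and C form a cherry on this tree, so they are sister taxa.

C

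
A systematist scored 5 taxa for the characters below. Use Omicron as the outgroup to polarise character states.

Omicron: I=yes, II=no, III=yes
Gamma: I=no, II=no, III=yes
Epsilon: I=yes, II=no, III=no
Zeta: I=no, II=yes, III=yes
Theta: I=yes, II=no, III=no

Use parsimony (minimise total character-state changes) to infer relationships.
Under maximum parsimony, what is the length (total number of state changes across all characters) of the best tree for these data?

3

Character polarity is set by the outgroup: the derived state is whichever differs from the outgroup's state, so for I, III the derived state is 'no', and for the remaining characters it is 'yes'.
I: derived state 'no' in Gamma and Zeta only — synapomorphy for {Gamma, Zeta}.
II: derived state 'yes' in Zeta only — an autapomorphy, so it tells us nothing about relationships among taxa.
Only Epsilon and Theta show the derived state 'no' for III, supporting them as a clade.
Most parsimonious ingroup topology: ((Gamma,Zeta),(Epsilon,Theta)).
Changes per character on this tree: I: 1; II: 1; III: 1.
Total = 3.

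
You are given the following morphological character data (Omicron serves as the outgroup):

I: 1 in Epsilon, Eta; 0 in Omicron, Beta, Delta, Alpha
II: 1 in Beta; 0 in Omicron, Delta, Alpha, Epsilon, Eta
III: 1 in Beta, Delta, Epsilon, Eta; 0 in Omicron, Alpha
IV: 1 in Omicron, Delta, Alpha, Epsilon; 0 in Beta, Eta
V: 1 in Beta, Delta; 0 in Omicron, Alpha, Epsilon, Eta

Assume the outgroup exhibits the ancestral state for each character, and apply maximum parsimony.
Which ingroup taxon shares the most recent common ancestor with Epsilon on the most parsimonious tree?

Character polarity is set by the outgroup: the derived state is whichever differs from the outgroup's state, so for IV the derived state is '0', and for the remaining characters it is '1'.
I (derived state '1') is shared by Epsilon and Eta — a synapomorphy uniting that clade.
II: derived state '1' in Beta only — an autapomorphy, so it tells us nothing about relationships among taxa.
III: derived state '1' in Beta, Delta, Epsilon, and Eta only — synapomorphy for {Beta, Delta, Epsilon, Eta}.
IV groups Beta and Eta, which is incompatible with the clades supported by the remaining characters; treating it as convergent (homoplasy) costs fewer steps than any alternative tree.
V (derived state '1') is shared by Beta and Delta — a synapomorphy uniting that clade.
Most parsimonious ingroup topology: (((Beta,Delta),(Epsilon,Eta)),Alpha).
Epsilon and Eta form a cherry on this tree, so they are sister taxa.

Eta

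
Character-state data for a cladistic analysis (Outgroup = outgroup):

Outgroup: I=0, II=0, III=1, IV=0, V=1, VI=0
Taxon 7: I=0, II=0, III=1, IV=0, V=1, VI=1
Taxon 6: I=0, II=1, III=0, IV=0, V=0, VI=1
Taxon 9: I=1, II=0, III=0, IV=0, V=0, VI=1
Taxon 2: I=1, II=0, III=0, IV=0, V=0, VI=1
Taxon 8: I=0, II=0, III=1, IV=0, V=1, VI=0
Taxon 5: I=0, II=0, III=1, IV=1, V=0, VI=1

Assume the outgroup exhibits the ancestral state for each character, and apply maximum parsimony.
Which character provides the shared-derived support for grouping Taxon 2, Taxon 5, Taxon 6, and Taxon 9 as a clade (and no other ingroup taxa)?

V

Character polarity is set by the outgroup: the derived state is whichever differs from the outgroup's state, so for III, V the derived state is '0', and for the remaining characters it is '1'.
I (derived state '1') is shared by Taxon 2 and Taxon 9 — a synapomorphy uniting that clade.
II (derived state '1') is unique to Taxon 6 (autapomorphy; uninformative for grouping).
III (derived state '0') is shared by Taxon 2, Taxon 6, and Taxon 9 — a synapomorphy uniting that clade.
IV (derived state '1') is unique to Taxon 5 (autapomorphy; uninformative for grouping).
V: derived state '0' in Taxon 2, Taxon 5, Taxon 6, and Taxon 9 only — synapomorphy for {Taxon 2, Taxon 5, Taxon 6, Taxon 9}.
Only Taxon 2, Taxon 5, Taxon 6, Taxon 7, and Taxon 9 show the derived state '1' for VI, supporting them as a clade.
Most parsimonious ingroup topology: ((Taxon 7,((Taxon 6,(Taxon 9,Taxon 2)),Taxon 5)),Taxon 8).
The clade {Taxon 2, Taxon 5, Taxon 6, Taxon 9} is supported by V: its derived state '0' occurs in exactly those taxa and in no other taxon (including the outgroup).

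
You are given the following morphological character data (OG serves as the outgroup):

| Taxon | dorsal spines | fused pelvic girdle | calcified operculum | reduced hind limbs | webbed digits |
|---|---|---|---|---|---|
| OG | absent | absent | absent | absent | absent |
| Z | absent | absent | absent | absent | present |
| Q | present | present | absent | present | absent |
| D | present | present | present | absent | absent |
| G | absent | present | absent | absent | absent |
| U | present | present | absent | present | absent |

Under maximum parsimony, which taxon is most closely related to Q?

U

The outgroup has state 'absent' for every character, so 'present' is the derived state throughout.
dorsal spines (derived state 'present') is shared by D, Q, and U — a synapomorphy uniting that clade.
fused pelvic girdle: derived state 'present' in D, G, Q, and U only — synapomorphy for {D, G, Q, U}.
calcified operculum: derived state 'present' in D only — an autapomorphy, so it tells us nothing about relationships among taxa.
Only Q and U show the derived state 'present' for reduced hind limbs, supporting them as a clade.
webbed digits: derived state 'present' in Z only — an autapomorphy, so it tells us nothing about relationships among taxa.
Most parsimonious ingroup topology: (Z,(((Q,U),D),G)).
Q and U form a cherry on this tree, so they are sister taxa.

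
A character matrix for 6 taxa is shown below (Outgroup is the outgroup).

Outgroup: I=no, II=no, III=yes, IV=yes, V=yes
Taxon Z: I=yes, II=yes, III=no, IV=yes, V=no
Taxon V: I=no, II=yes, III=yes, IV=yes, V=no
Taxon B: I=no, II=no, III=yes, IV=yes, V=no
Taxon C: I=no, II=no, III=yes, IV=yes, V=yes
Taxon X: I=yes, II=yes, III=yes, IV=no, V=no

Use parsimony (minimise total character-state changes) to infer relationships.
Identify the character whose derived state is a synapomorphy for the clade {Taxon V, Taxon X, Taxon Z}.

Character polarity is set by the outgroup: the derived state is whichever differs from the outgroup's state, so for III, IV, V the derived state is 'no', and for the remaining characters it is 'yes'.
I (derived state 'yes') is shared by Taxon X and Taxon Z — a synapomorphy uniting that clade.
Only Taxon V, Taxon X, and Taxon Z show the derived state 'yes' for II, supporting them as a clade.
III (derived state 'no') is unique to Taxon Z (autapomorphy; uninformative for grouping).
IV (derived state 'no') is unique to Taxon X (autapomorphy; uninformative for grouping).
V (derived state 'no') is shared by Taxon B, Taxon V, Taxon X, and Taxon Z — a synapomorphy uniting that clade.
Most parsimonious ingroup topology: ((((Taxon Z,Taxon X),Taxon V),Taxon B),Taxon C).
The clade {Taxon V, Taxon X, Taxon Z} is supported by II: its derived state 'yes' occurs in exactly those taxa and in no other taxon (including the outgroup).

II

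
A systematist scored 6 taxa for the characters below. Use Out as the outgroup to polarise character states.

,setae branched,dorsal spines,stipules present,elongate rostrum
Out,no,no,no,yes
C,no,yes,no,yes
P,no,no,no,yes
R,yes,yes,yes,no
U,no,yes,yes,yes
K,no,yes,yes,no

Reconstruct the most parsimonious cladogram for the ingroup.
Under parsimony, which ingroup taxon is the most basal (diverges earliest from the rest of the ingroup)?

Character polarity is set by the outgroup: the derived state is whichever differs from the outgroup's state, so for elongate rostrum the derived state is 'no', and for the remaining characters it is 'yes'.
setae branched: derived state 'yes' in R only — an autapomorphy, so it tells us nothing about relationships among taxa.
Only C, K, R, and U show the derived state 'yes' for dorsal spines, supporting them as a clade.
stipules present: derived state 'yes' in K, R, and U only — synapomorphy for {K, R, U}.
elongate rostrum (derived state 'no') is shared by K and R — a synapomorphy uniting that clade.
Most parsimonious ingroup topology: ((C,((R,K),U)),P).
P is sister to the clade containing all other ingroup taxa, so it is the earliest-diverging (most basal) ingroup lineage.

P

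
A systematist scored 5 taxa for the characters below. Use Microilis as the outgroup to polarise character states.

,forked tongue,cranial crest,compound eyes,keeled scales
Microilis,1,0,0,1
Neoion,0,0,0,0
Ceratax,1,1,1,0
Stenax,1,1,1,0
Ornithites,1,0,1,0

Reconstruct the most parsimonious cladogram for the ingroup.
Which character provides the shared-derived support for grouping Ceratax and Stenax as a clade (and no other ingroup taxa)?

cranial crest

Character polarity is set by the outgroup: the derived state is whichever differs from the outgroup's state, so for forked tongue, keeled scales the derived state is '0', and for the remaining characters it is '1'.
forked tongue: derived state '0' in Neoion only — an autapomorphy, so it tells us nothing about relationships among taxa.
cranial crest: derived state '1' in Ceratax and Stenax only — synapomorphy for {Ceratax, Stenax}.
Only Ceratax, Ornithites, and Stenax show the derived state '1' for compound eyes, supporting them as a clade.
keeled scales (derived state '0') is shared by all ingroup taxa — unites the whole ingroup.
Most parsimonious ingroup topology: (Neoion,((Ceratax,Stenax),Ornithites)).
The clade {Ceratax, Stenax} is supported by cranial crest: its derived state '1' occurs in exactly those taxa and in no other taxon (including the outgroup).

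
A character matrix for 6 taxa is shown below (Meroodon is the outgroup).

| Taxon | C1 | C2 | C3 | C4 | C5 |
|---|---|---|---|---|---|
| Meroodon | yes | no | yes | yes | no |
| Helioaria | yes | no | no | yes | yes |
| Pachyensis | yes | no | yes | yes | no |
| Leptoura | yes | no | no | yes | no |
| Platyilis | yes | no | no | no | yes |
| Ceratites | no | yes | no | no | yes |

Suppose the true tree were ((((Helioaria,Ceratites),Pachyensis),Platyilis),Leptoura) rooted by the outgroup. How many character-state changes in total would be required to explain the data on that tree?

Map each character onto ((((Helioaria,Ceratites),Pachyensis),Platyilis),Leptoura) (rooted by Meroodon) and count the minimum state changes it requires (Fitch parsimony):
C1: 1; C2: 1; C3: 2; C4: 2; C5: 2.
Total tree length = 8.

8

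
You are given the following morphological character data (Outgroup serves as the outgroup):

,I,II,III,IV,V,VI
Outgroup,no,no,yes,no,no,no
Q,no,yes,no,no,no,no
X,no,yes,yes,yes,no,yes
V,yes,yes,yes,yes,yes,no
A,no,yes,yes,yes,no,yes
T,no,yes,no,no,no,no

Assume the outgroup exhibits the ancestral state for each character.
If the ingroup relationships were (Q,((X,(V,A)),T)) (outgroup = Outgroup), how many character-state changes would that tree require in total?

8

Map each character onto (Q,((X,(V,A)),T)) (rooted by Outgroup) and count the minimum state changes it requires (Fitch parsimony):
I: 1; II: 1; III: 2; IV: 1; V: 1; VI: 2.
Total tree length = 8.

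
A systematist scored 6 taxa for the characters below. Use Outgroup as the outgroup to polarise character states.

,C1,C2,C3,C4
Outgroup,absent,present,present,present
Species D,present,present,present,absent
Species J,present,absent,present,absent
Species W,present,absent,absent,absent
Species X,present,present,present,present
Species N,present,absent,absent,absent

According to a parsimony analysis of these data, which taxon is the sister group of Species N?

Species W

Character polarity is set by the outgroup: the derived state is whichever differs from the outgroup's state, so for C2, C3, C4 the derived state is 'absent', and for the remaining characters it is 'present'.
All ingroup taxa share the derived state 'present' for C1; it defines the ingroup but does not resolve relationships within it.
C2 (derived state 'absent') is shared by Species J, Species N, and Species W — a synapomorphy uniting that clade.
Only Species N and Species W show the derived state 'absent' for C3, supporting them as a clade.
Only Species D, Species J, Species N, and Species W show the derived state 'absent' for C4, supporting them as a clade.
Most parsimonious ingroup topology: ((Species D,(Species J,(Species W,Species N))),Species X).
Species N and Species W form a cherry on this tree, so they are sister taxa.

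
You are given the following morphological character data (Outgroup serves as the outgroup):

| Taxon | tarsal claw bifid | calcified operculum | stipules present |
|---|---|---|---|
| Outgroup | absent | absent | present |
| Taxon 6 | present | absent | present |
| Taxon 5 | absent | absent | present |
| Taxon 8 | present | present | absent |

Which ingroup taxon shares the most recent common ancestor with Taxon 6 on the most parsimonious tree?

Taxon 8

Character polarity is set by the outgroup: the derived state is whichever differs from the outgroup's state, so for stipules present the derived state is 'absent', and for the remaining characters it is 'present'.
Only Taxon 6 and Taxon 8 show the derived state 'present' for tarsal claw bifid, supporting them as a clade.
calcified operculum (derived state 'present') is unique to Taxon 8 (autapomorphy; uninformative for grouping).
stipules present (derived state 'absent') is unique to Taxon 8 (autapomorphy; uninformative for grouping).
Most parsimonious ingroup topology: ((Taxon 6,Taxon 8),Taxon 5).
Taxon 6 and Taxon 8 form a cherry on this tree, so they are sister taxa.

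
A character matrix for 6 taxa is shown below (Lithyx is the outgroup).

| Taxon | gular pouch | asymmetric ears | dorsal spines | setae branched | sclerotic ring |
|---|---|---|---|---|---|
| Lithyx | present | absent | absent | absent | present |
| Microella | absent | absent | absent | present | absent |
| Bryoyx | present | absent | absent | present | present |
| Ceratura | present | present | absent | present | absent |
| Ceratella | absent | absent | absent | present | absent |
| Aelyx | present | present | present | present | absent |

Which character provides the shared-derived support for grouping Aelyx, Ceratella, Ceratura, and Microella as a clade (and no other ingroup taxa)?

sclerotic ring

Character polarity is set by the outgroup: the derived state is whichever differs from the outgroup's state, so for gular pouch, sclerotic ring the derived state is 'absent', and for the remaining characters it is 'present'.
gular pouch: derived state 'absent' in Ceratella and Microella only — synapomorphy for {Ceratella, Microella}.
Only Aelyx and Ceratura show the derived state 'present' for asymmetric ears, supporting them as a clade.
dorsal spines (derived state 'present') is unique to Aelyx (autapomorphy; uninformative for grouping).
All ingroup taxa share the derived state 'present' for setae branched; it defines the ingroup but does not resolve relationships within it.
Only Aelyx, Ceratella, Ceratura, and Microella show the derived state 'absent' for sclerotic ring, supporting them as a clade.
Most parsimonious ingroup topology: (((Microella,Ceratella),(Ceratura,Aelyx)),Bryoyx).
The clade {Aelyx, Ceratella, Ceratura, Microella} is supported by sclerotic ring: its derived state 'absent' occurs in exactly those taxa and in no other taxon (including the outgroup).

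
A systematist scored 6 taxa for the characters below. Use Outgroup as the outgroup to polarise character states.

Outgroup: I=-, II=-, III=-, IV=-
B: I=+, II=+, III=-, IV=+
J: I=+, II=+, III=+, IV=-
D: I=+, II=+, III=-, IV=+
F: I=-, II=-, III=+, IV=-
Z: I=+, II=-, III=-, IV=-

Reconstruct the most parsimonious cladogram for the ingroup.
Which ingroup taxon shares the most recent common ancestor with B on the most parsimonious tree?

The outgroup has state '-' for every character, so '+' is the derived state throughout.
I: derived state '+' in B, D, J, and Z only — synapomorphy for {B, D, J, Z}.
II (derived state '+') is shared by B, D, and J — a synapomorphy uniting that clade.
III (state '+') occurs in F and J but conflicts with the nesting implied by the other characters — most parsimoniously interpreted as homoplasy.
IV: derived state '+' in B and D only — synapomorphy for {B, D}.
Most parsimonious ingroup topology: ((((B,D),J),Z),F).
B and D form a cherry on this tree, so they are sister taxa.

D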